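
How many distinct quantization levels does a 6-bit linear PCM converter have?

2^6 = 64.

64 levels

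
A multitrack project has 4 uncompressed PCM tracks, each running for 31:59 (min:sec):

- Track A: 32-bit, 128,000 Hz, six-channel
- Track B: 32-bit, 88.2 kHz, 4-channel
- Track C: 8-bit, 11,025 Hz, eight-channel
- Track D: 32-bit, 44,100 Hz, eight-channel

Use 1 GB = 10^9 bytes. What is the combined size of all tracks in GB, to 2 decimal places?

31:59 (min:sec) = 1,919 s.
Track A: 128,000 × 1,919 × 4 × 6 = 5,895,168,000 bytes.
Track B: 88,200 × 1,919 × 4 × 4 = 2,708,092,800 bytes.
Track C: 11,025 × 1,919 × 1 × 8 = 169,255,800 bytes.
Track D: 44,100 × 1,919 × 4 × 8 = 2,708,092,800 bytes.
Total = 11,480,609,400 bytes = 11.48 GB.

11.48 GB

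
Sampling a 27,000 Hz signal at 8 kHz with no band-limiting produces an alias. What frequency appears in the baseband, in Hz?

Nyquist = 8,000/2 = 4,000 Hz; 27,000 Hz exceeds it.
Alias = |27,000 − 3×8,000| = |27,000 − 24,000| = 3,000 Hz.

3,000 Hz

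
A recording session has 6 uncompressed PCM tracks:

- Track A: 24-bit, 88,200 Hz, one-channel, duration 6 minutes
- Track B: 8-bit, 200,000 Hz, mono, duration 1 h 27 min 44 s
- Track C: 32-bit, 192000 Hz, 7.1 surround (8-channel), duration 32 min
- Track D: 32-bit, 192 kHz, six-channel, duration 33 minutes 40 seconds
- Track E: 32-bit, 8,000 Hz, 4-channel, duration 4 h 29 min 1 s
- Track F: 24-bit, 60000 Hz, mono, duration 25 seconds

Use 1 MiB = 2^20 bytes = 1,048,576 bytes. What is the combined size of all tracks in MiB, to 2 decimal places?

Track A: 6 minutes = 360 s; 88,200 × 360 × 3 × 1 = 95,256,000 bytes.
Track B: 1 h 27 min 44 s = 5,264 s; 200,000 × 5,264 × 1 × 1 = 1,052,800,000 bytes.
Track C: 32 min = 1,920 s; 192,000 × 1,920 × 4 × 8 = 11,796,480,000 bytes.
Track D: 33 minutes 40 seconds = 2,020 s; 192,000 × 2,020 × 4 × 6 = 9,308,160,000 bytes.
Track E: 4 h 29 min 1 s = 16,141 s; 8,000 × 16,141 × 4 × 4 = 2,066,048,000 bytes.
Track F: 60,000 × 25 × 3 × 1 = 4,500,000 bytes.
Total = 24,323,244,000 bytes = 23196.45 MiB.

23196.45 MiB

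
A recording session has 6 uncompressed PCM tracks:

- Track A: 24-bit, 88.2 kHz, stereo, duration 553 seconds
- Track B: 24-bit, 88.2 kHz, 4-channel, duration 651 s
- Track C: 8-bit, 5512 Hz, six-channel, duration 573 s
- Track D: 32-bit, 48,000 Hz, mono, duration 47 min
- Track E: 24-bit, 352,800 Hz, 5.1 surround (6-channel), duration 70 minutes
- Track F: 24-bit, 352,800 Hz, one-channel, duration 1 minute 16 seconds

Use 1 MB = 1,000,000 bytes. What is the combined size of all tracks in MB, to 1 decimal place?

28294.2 MB

Track A: 88,200 × 553 × 3 × 2 = 292,647,600 bytes.
Track B: 88,200 × 651 × 3 × 4 = 689,018,400 bytes.
Track C: 5,512 × 573 × 1 × 6 = 18,950,256 bytes.
Track D: 47 min = 2,820 s; 48,000 × 2,820 × 4 × 1 = 541,440,000 bytes.
Track E: 70 minutes = 4,200 s; 352,800 × 4,200 × 3 × 6 = 26,671,680,000 bytes.
Track F: 1 minute 16 seconds = 76 s; 352,800 × 76 × 3 × 1 = 80,438,400 bytes.
Total = 28,294,174,656 bytes = 28294.2 MB.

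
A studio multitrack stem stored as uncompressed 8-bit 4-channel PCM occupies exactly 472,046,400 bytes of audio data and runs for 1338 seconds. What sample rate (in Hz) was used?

Bytes = sample_rate × seconds × bytes_per_sample × channels.
sample_rate = 472,046,400 / (1,338 × 1 × 4) = 472,046,400 / 5,352 = 88,200 Hz.

88,200 Hz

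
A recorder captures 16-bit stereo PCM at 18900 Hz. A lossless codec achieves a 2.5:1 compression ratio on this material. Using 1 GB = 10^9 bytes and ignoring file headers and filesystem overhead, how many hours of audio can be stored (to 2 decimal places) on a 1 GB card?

Uncompressed byte rate = 18,900 × 2 × 2 = 75,600 bytes/s.
After 2.5:1 compression, effective rate ≈ 30240 bytes/s.
Capacity = 1 × 1,000,000,000 = 1,000,000,000 bytes.
1,000,000,000 / effective rate ≈ 33068.78 s → 9.19 hours.

9.19 hours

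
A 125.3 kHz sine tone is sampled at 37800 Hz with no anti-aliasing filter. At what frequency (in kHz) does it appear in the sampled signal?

11.9 kHz

Nyquist = 37,800/2 = 18,900 Hz; 125,300 Hz exceeds it.
Alias = |125,300 − 3×37,800| = |125,300 − 113,400| = 11,900 Hz = 11.9 kHz.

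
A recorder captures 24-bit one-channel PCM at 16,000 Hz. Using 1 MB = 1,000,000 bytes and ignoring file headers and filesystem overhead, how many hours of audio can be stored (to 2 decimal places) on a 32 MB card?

Uncompressed byte rate = 16,000 × 3 × 1 = 48,000 bytes/s.
Capacity = 32 × 1,000,000 = 32,000,000 bytes.
32,000,000 / 48,000 ≈ 666.67 s → 0.19 hours.

0.19 hours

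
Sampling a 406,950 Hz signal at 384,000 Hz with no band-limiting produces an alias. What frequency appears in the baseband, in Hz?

22,950 Hz

Nyquist = 384,000/2 = 192,000 Hz; 406,950 Hz exceeds it.
Alias = |406,950 − 1×384,000| = |406,950 − 384,000| = 22,950 Hz.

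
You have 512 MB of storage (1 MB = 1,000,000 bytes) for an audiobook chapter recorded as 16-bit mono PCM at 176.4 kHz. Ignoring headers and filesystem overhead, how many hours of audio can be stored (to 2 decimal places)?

0.40 hours

Uncompressed byte rate = 176,400 × 2 × 1 = 352,800 bytes/s.
Capacity = 512 × 1,000,000 = 512,000,000 bytes.
512,000,000 / 352,800 ≈ 1451.25 s → 0.40 hours.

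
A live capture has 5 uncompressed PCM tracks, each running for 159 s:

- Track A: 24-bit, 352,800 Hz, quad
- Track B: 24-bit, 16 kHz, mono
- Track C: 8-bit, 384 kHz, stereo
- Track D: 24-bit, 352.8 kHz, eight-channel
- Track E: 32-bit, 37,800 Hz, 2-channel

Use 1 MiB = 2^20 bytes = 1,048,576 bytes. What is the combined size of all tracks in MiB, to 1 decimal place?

2095.5 MiB

Track A: 352,800 × 159 × 3 × 4 = 673,142,400 bytes.
Track B: 16,000 × 159 × 3 × 1 = 7,632,000 bytes.
Track C: 384,000 × 159 × 1 × 2 = 122,112,000 bytes.
Track D: 352,800 × 159 × 3 × 8 = 1,346,284,800 bytes.
Track E: 37,800 × 159 × 4 × 2 = 48,081,600 bytes.
Total = 2,197,252,800 bytes = 2095.5 MiB.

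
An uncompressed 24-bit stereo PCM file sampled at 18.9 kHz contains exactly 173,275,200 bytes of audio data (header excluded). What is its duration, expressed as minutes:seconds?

Byte rate = 18,900 × 3 × 2 = 113,400 bytes/s.
Duration = 173,275,200 / 113,400 = 1,528 s.
1,528 s = 25:28.

25:28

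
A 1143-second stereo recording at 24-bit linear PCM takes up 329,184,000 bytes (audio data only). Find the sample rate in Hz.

Bytes = sample_rate × seconds × bytes_per_sample × channels.
sample_rate = 329,184,000 / (1,143 × 3 × 2) = 329,184,000 / 6,858 = 48,000 Hz.

48,000 Hz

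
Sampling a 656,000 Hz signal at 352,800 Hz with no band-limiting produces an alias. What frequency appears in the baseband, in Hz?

49,600 Hz

Nyquist = 352,800/2 = 176,400 Hz; 656,000 Hz exceeds it.
Alias = |656,000 − 2×352,800| = |656,000 − 705,600| = 49,600 Hz.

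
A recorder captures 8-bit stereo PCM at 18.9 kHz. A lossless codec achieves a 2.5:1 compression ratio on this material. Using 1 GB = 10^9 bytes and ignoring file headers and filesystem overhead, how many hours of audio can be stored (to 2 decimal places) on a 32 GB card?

Uncompressed byte rate = 18,900 × 1 × 2 = 37,800 bytes/s.
After 2.5:1 compression, effective rate ≈ 15120 bytes/s.
Capacity = 32 × 1,000,000,000 = 32,000,000,000 bytes.
32,000,000,000 / effective rate ≈ 2116402.12 s → 587.89 hours.

587.89 hours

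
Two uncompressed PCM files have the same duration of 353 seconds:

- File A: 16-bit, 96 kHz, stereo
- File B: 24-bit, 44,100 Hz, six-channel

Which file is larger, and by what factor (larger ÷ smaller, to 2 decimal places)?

File B, by a factor of 2.07

File A: 96,000 × 2 × 2 = 384,000 bytes/s.
File B: 44,100 × 3 × 6 = 793,800 bytes/s.
File B is larger; ratio = 280,211,400 / 135,552,000 = 2.07.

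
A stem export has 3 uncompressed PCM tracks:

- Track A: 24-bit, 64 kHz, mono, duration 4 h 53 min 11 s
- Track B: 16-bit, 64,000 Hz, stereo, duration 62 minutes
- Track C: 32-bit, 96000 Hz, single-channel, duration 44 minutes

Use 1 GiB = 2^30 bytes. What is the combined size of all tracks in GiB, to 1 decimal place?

5.0 GiB

Track A: 4 h 53 min 11 s = 17,591 s; 64,000 × 17,591 × 3 × 1 = 3,377,472,000 bytes.
Track B: 62 minutes = 3,720 s; 64,000 × 3,720 × 2 × 2 = 952,320,000 bytes.
Track C: 44 minutes = 2,640 s; 96,000 × 2,640 × 4 × 1 = 1,013,760,000 bytes.
Total = 5,343,552,000 bytes = 5.0 GiB.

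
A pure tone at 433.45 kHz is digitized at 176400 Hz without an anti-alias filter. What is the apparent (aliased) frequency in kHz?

80.65 kHz

Nyquist = 176,400/2 = 88,200 Hz; 433,450 Hz exceeds it.
Alias = |433,450 − 2×176,400| = |433,450 − 352,800| = 80,650 Hz = 80.65 kHz.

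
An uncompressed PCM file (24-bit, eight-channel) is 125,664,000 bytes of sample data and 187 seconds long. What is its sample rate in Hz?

Bytes = sample_rate × seconds × bytes_per_sample × channels.
sample_rate = 125,664,000 / (187 × 3 × 8) = 125,664,000 / 4,488 = 28,000 Hz.

28,000 Hz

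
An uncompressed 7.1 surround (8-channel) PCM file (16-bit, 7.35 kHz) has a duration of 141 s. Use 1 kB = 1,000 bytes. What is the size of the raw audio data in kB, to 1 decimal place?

Bytes = 7,350 samples/s × 141 s × 2 bytes/sample × 8 ch = 16,581,600 bytes.
16,581,600 / 1,000 = 16581.6 kB.

16581.6 kB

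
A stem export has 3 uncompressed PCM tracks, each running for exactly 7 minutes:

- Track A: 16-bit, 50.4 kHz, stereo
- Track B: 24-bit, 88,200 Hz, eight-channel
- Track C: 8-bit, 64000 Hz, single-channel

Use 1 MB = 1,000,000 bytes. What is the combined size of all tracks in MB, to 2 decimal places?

1000.61 MB

exactly 7 minutes = 420 s.
Track A: 50,400 × 420 × 2 × 2 = 84,672,000 bytes.
Track B: 88,200 × 420 × 3 × 8 = 889,056,000 bytes.
Track C: 64,000 × 420 × 1 × 1 = 26,880,000 bytes.
Total = 1,000,608,000 bytes = 1000.61 MB.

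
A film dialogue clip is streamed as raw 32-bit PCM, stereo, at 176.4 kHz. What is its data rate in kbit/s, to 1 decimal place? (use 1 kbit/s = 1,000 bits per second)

11289.6 kbit/s

Bit rate = 176,400 × 32 × 2 = 11,289,600 bits/s.
= 11289.6 kbit/s.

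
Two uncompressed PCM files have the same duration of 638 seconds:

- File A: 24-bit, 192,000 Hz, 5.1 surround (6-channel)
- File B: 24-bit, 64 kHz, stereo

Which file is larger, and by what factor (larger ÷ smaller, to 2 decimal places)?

File A: 192,000 × 3 × 6 = 3,456,000 bytes/s.
File B: 64,000 × 3 × 2 = 384,000 bytes/s.
File A is larger; ratio = 2,204,928,000 / 244,992,000 = 9.00.

File A, by a factor of 9.00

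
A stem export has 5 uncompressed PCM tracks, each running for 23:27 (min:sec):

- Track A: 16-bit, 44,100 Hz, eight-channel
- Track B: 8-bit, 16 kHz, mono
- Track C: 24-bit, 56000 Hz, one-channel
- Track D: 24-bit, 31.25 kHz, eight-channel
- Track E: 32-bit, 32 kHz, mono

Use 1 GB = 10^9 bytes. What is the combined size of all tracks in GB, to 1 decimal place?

23:27 (min:sec) = 1,407 s.
Track A: 44,100 × 1,407 × 2 × 8 = 992,779,200 bytes.
Track B: 16,000 × 1,407 × 1 × 1 = 22,512,000 bytes.
Track C: 56,000 × 1,407 × 3 × 1 = 236,376,000 bytes.
Track D: 31,250 × 1,407 × 3 × 8 = 1,055,250,000 bytes.
Track E: 32,000 × 1,407 × 4 × 1 = 180,096,000 bytes.
Total = 2,487,013,200 bytes = 2.5 GB.

2.5 GB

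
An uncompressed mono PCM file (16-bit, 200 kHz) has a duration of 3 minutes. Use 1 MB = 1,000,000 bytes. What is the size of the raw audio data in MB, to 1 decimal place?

72.0 MB

Duration = 3 minutes = 180 s.
Bytes = 200,000 samples/s × 180 s × 2 bytes/sample × 1 ch = 72,000,000 bytes.
72,000,000 / 1,000,000 = 72.0 MB.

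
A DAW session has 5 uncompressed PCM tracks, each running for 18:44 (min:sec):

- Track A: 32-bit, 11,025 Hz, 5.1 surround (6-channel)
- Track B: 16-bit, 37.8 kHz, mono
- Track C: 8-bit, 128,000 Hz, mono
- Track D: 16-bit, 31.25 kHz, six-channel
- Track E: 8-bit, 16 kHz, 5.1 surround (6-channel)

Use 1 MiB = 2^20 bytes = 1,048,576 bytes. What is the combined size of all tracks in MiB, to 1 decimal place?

18:44 (min:sec) = 1,124 s.
Track A: 11,025 × 1,124 × 4 × 6 = 297,410,400 bytes.
Track B: 37,800 × 1,124 × 2 × 1 = 84,974,400 bytes.
Track C: 128,000 × 1,124 × 1 × 1 = 143,872,000 bytes.
Track D: 31,250 × 1,124 × 2 × 6 = 421,500,000 bytes.
Track E: 16,000 × 1,124 × 1 × 6 = 107,904,000 bytes.
Total = 1,055,660,800 bytes = 1006.8 MiB.

1006.8 MiB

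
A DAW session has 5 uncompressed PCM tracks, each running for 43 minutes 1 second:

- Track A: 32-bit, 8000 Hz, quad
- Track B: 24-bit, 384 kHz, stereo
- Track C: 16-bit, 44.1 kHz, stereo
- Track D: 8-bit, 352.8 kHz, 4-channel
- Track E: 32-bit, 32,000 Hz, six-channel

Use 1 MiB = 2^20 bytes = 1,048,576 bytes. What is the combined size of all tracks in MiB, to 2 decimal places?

43 minutes 1 second = 2,581 s.
Track A: 8,000 × 2,581 × 4 × 4 = 330,368,000 bytes.
Track B: 384,000 × 2,581 × 3 × 2 = 5,946,624,000 bytes.
Track C: 44,100 × 2,581 × 2 × 2 = 455,288,400 bytes.
Track D: 352,800 × 2,581 × 1 × 4 = 3,642,307,200 bytes.
Track E: 32,000 × 2,581 × 4 × 6 = 1,982,208,000 bytes.
Total = 12,356,795,600 bytes = 11784.36 MiB.

11784.36 MiB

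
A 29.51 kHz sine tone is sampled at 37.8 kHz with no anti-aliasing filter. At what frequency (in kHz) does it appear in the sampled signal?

8.29 kHz

Nyquist = 37,800/2 = 18,900 Hz; 29,510 Hz exceeds it.
Alias = |29,510 − 1×37,800| = |29,510 − 37,800| = 8,290 Hz = 8.29 kHz.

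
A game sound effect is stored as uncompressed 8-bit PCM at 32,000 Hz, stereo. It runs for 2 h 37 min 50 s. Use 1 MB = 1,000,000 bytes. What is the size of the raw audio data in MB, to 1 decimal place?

606.1 MB

Duration = 2 h 37 min 50 s = 9,470 s.
Bytes = 32,000 samples/s × 9,470 s × 1 bytes/sample × 2 ch = 606,080,000 bytes.
606,080,000 / 1,000,000 = 606.1 MB.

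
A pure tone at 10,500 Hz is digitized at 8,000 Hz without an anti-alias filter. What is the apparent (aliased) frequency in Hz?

2,500 Hz

Nyquist = 8,000/2 = 4,000 Hz; 10,500 Hz exceeds it.
Alias = |10,500 − 1×8,000| = |10,500 − 8,000| = 2,500 Hz.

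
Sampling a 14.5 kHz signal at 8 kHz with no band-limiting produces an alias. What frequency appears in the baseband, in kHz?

1.5 kHz

Nyquist = 8,000/2 = 4,000 Hz; 14,500 Hz exceeds it.
Alias = |14,500 − 2×8,000| = |14,500 − 16,000| = 1,500 Hz = 1.5 kHz.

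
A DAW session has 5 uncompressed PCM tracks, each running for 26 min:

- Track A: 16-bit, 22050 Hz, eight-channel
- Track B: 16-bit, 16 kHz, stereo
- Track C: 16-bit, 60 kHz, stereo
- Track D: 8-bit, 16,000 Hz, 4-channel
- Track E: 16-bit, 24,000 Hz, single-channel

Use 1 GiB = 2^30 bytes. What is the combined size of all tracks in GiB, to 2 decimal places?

1.12 GiB

26 min = 1,560 s.
Track A: 22,050 × 1,560 × 2 × 8 = 550,368,000 bytes.
Track B: 16,000 × 1,560 × 2 × 2 = 99,840,000 bytes.
Track C: 60,000 × 1,560 × 2 × 2 = 374,400,000 bytes.
Track D: 16,000 × 1,560 × 1 × 4 = 99,840,000 bytes.
Track E: 24,000 × 1,560 × 2 × 1 = 74,880,000 bytes.
Total = 1,199,328,000 bytes = 1.12 GiB.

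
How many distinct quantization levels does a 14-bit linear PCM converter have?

16,384 levels

2^14 = 16,384.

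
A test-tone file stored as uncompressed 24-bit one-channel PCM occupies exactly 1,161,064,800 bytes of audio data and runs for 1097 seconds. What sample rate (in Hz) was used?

352,800 Hz

Bytes = sample_rate × seconds × bytes_per_sample × channels.
sample_rate = 1,161,064,800 / (1,097 × 3 × 1) = 1,161,064,800 / 3,291 = 352,800 Hz.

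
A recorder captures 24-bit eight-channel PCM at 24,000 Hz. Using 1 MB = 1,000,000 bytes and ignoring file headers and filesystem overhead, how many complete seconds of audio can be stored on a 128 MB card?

Uncompressed byte rate = 24,000 × 3 × 8 = 576,000 bytes/s.
Capacity = 128 × 1,000,000 = 128,000,000 bytes.
128,000,000 / 576,000 ≈ 222.22 s → 222 seconds.

222 seconds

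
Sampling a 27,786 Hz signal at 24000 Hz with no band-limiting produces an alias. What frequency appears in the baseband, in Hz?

Nyquist = 24,000/2 = 12,000 Hz; 27,786 Hz exceeds it.
Alias = |27,786 − 1×24,000| = |27,786 − 24,000| = 3,786 Hz.

3,786 Hz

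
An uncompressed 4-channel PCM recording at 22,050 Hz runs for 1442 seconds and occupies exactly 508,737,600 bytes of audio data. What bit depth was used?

Bytes per sample = 508,737,600 / (22,050 × 1,442 × 4) = 508,737,600 / 127,184,400 = 4.
Bit depth = 4 × 8 = 32 bits.

32 bits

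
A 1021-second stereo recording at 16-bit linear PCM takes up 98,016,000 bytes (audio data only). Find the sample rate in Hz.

Bytes = sample_rate × seconds × bytes_per_sample × channels.
sample_rate = 98,016,000 / (1,021 × 2 × 2) = 98,016,000 / 4,084 = 24,000 Hz.

24,000 Hz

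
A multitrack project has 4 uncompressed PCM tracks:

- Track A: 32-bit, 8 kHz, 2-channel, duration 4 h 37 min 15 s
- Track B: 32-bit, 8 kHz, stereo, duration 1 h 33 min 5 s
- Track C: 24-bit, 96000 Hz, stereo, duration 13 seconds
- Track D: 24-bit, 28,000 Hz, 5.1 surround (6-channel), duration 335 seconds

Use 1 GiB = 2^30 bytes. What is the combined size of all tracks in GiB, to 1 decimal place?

1.5 GiB

Track A: 4 h 37 min 15 s = 16,635 s; 8,000 × 16,635 × 4 × 2 = 1,064,640,000 bytes.
Track B: 1 h 33 min 5 s = 5,585 s; 8,000 × 5,585 × 4 × 2 = 357,440,000 bytes.
Track C: 96,000 × 13 × 3 × 2 = 7,488,000 bytes.
Track D: 28,000 × 335 × 3 × 6 = 168,840,000 bytes.
Total = 1,598,408,000 bytes = 1.5 GiB.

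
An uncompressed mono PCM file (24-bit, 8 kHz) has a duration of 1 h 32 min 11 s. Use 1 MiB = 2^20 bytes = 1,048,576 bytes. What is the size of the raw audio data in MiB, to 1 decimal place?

Duration = 1 h 32 min 11 s = 5,531 s.
Bytes = 8,000 samples/s × 5,531 s × 3 bytes/sample × 1 ch = 132,744,000 bytes.
132,744,000 / 1,048,576 = 126.6 MiB.

126.6 MiB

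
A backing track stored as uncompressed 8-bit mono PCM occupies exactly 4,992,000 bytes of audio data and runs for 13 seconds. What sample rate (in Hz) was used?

384,000 Hz

Bytes = sample_rate × seconds × bytes_per_sample × channels.
sample_rate = 4,992,000 / (13 × 1 × 1) = 4,992,000 / 13 = 384,000 Hz.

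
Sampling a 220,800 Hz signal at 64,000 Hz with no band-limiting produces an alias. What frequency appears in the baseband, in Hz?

Nyquist = 64,000/2 = 32,000 Hz; 220,800 Hz exceeds it.
Alias = |220,800 − 3×64,000| = |220,800 − 192,000| = 28,800 Hz.

28,800 Hz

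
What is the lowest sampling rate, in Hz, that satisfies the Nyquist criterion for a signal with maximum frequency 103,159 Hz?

Minimum sample rate = 2 × 103,159 Hz = 206,318 Hz.

206,318 Hz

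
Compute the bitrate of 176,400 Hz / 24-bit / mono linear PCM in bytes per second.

529,200 bytes/s

Bit rate = 176,400 × 24 × 1 = 4,233,600 bits/s.
4,233,600 / 8 = 529,200 bytes/s.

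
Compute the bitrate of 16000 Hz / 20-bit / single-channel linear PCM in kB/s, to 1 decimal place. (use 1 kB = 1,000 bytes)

40.0 kB/s

Bit rate = 16,000 × 20 × 1 = 320,000 bits/s.
320,000 / 8 = 40,000 B/s = 40.0 kB/s.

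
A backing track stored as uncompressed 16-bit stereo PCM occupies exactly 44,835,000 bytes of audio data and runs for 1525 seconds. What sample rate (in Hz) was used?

7,350 Hz

Bytes = sample_rate × seconds × bytes_per_sample × channels.
sample_rate = 44,835,000 / (1,525 × 2 × 2) = 44,835,000 / 6,100 = 7,350 Hz.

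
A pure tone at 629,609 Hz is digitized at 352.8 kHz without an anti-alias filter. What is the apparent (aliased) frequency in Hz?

Nyquist = 352,800/2 = 176,400 Hz; 629,609 Hz exceeds it.
Alias = |629,609 − 2×352,800| = |629,609 − 705,600| = 75,991 Hz.

75,991 Hz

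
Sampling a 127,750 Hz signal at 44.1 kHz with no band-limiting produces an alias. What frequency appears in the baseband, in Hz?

4,550 Hz

Nyquist = 44,100/2 = 22,050 Hz; 127,750 Hz exceeds it.
Alias = |127,750 − 3×44,100| = |127,750 − 132,300| = 4,550 Hz.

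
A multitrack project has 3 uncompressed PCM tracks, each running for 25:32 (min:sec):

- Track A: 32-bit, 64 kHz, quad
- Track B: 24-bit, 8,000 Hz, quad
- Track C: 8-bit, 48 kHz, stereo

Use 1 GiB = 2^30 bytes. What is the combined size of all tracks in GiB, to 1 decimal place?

1.7 GiB

25:32 (min:sec) = 1,532 s.
Track A: 64,000 × 1,532 × 4 × 4 = 1,568,768,000 bytes.
Track B: 8,000 × 1,532 × 3 × 4 = 147,072,000 bytes.
Track C: 48,000 × 1,532 × 1 × 2 = 147,072,000 bytes.
Total = 1,862,912,000 bytes = 1.7 GiB.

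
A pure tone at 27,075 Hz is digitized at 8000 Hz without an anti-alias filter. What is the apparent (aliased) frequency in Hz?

3,075 Hz

Nyquist = 8,000/2 = 4,000 Hz; 27,075 Hz exceeds it.
Alias = |27,075 − 3×8,000| = |27,075 − 24,000| = 3,075 Hz.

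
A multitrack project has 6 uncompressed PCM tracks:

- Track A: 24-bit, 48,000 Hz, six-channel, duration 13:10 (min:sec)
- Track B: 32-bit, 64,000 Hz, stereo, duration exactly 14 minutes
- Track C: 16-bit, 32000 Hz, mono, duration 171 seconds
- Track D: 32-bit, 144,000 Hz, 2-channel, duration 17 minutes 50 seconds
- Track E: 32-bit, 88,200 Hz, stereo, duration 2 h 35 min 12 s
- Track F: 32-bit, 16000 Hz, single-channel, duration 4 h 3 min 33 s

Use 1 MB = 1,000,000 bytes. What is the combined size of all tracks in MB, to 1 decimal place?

Track A: 13:10 (min:sec) = 790 s; 48,000 × 790 × 3 × 6 = 682,560,000 bytes.
Track B: exactly 14 minutes = 840 s; 64,000 × 840 × 4 × 2 = 430,080,000 bytes.
Track C: 32,000 × 171 × 2 × 1 = 10,944,000 bytes.
Track D: 17 minutes 50 seconds = 1,070 s; 144,000 × 1,070 × 4 × 2 = 1,232,640,000 bytes.
Track E: 2 h 35 min 12 s = 9,312 s; 88,200 × 9,312 × 4 × 2 = 6,570,547,200 bytes.
Track F: 4 h 3 min 33 s = 14,613 s; 16,000 × 14,613 × 4 × 1 = 935,232,000 bytes.
Total = 9,862,003,200 bytes = 9862.0 MB.

9862.0 MB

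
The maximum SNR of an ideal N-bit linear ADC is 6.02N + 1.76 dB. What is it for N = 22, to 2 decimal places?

134.20 dB

6.02 × 22 + 1.76 = 134.20 dB.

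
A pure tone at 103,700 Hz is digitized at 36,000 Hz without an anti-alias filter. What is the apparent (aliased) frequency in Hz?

Nyquist = 36,000/2 = 18,000 Hz; 103,700 Hz exceeds it.
Alias = |103,700 − 3×36,000| = |103,700 − 108,000| = 4,300 Hz.

4,300 Hz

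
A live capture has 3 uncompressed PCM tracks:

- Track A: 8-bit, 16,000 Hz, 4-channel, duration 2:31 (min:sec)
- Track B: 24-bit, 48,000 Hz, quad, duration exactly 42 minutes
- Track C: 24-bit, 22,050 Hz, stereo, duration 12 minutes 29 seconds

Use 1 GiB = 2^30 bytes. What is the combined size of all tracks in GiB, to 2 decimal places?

Track A: 2:31 (min:sec) = 151 s; 16,000 × 151 × 1 × 4 = 9,664,000 bytes.
Track B: exactly 42 minutes = 2,520 s; 48,000 × 2,520 × 3 × 4 = 1,451,520,000 bytes.
Track C: 12 minutes 29 seconds = 749 s; 22,050 × 749 × 3 × 2 = 99,092,700 bytes.
Total = 1,560,276,700 bytes = 1.45 GiB.

1.45 GiB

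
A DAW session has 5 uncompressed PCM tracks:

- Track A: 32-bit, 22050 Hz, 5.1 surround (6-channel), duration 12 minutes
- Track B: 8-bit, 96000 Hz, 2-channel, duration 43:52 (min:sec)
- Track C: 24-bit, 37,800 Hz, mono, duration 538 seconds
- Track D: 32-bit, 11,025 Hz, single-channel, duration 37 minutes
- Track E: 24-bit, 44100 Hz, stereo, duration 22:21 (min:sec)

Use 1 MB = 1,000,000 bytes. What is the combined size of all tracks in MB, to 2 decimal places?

1400.11 MB

Track A: 12 minutes = 720 s; 22,050 × 720 × 4 × 6 = 381,024,000 bytes.
Track B: 43:52 (min:sec) = 2,632 s; 96,000 × 2,632 × 1 × 2 = 505,344,000 bytes.
Track C: 37,800 × 538 × 3 × 1 = 61,009,200 bytes.
Track D: 37 minutes = 2,220 s; 11,025 × 2,220 × 4 × 1 = 97,902,000 bytes.
Track E: 22:21 (min:sec) = 1,341 s; 44,100 × 1,341 × 3 × 2 = 354,828,600 bytes.
Total = 1,400,107,800 bytes = 1400.11 MB.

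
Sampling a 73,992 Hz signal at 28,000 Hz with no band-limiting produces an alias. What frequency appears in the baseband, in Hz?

10,008 Hz

Nyquist = 28,000/2 = 14,000 Hz; 73,992 Hz exceeds it.
Alias = |73,992 − 3×28,000| = |73,992 − 84,000| = 10,008 Hz.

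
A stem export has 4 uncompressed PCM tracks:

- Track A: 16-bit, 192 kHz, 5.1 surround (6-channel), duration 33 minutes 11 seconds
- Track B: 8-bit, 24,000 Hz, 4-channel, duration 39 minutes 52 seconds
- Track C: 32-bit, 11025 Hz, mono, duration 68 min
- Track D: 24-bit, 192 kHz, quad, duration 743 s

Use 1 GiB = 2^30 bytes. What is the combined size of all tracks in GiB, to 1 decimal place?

Track A: 33 minutes 11 seconds = 1,991 s; 192,000 × 1,991 × 2 × 6 = 4,587,264,000 bytes.
Track B: 39 minutes 52 seconds = 2,392 s; 24,000 × 2,392 × 1 × 4 = 229,632,000 bytes.
Track C: 68 min = 4,080 s; 11,025 × 4,080 × 4 × 1 = 179,928,000 bytes.
Track D: 192,000 × 743 × 3 × 4 = 1,711,872,000 bytes.
Total = 6,708,696,000 bytes = 6.2 GiB.

6.2 GiB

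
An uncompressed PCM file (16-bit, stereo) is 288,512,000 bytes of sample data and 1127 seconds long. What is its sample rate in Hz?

Bytes = sample_rate × seconds × bytes_per_sample × channels.
sample_rate = 288,512,000 / (1,127 × 2 × 2) = 288,512,000 / 4,508 = 64,000 Hz.

64,000 Hz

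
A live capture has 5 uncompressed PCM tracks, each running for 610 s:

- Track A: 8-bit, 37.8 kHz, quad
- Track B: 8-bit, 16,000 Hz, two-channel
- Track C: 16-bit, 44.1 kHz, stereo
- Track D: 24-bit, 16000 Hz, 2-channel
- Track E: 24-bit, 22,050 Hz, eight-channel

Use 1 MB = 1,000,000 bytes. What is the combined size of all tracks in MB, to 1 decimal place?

Track A: 37,800 × 610 × 1 × 4 = 92,232,000 bytes.
Track B: 16,000 × 610 × 1 × 2 = 19,520,000 bytes.
Track C: 44,100 × 610 × 2 × 2 = 107,604,000 bytes.
Track D: 16,000 × 610 × 3 × 2 = 58,560,000 bytes.
Track E: 22,050 × 610 × 3 × 8 = 322,812,000 bytes.
Total = 600,728,000 bytes = 600.7 MB.

600.7 MB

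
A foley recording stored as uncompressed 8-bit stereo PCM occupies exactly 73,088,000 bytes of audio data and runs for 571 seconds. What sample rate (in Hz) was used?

Bytes = sample_rate × seconds × bytes_per_sample × channels.
sample_rate = 73,088,000 / (571 × 1 × 2) = 73,088,000 / 1,142 = 64,000 Hz.

64,000 Hz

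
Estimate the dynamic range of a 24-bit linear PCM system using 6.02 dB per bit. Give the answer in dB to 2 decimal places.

24 × 6.02 = 144.48 dB.

144.48 dB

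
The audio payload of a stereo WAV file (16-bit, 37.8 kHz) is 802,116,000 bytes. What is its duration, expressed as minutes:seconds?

88:25

Byte rate = 37,800 × 2 × 2 = 151,200 bytes/s.
Duration = 802,116,000 / 151,200 = 5,305 s.
5,305 s = 88:25.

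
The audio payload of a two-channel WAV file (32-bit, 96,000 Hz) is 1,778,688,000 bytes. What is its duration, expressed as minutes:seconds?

38:36

Byte rate = 96,000 × 4 × 2 = 768,000 bytes/s.
Duration = 1,778,688,000 / 768,000 = 2,316 s.
2,316 s = 38:36.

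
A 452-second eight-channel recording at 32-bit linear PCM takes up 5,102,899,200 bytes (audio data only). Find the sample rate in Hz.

352,800 Hz

Bytes = sample_rate × seconds × bytes_per_sample × channels.
sample_rate = 5,102,899,200 / (452 × 4 × 8) = 5,102,899,200 / 14,464 = 352,800 Hz.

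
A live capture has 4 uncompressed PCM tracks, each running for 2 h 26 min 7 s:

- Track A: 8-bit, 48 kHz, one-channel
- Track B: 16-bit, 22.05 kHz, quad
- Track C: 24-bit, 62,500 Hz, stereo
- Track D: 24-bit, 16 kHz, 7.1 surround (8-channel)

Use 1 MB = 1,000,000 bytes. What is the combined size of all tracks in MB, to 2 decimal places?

2 h 26 min 7 s = 8,767 s.
Track A: 48,000 × 8,767 × 1 × 1 = 420,816,000 bytes.
Track B: 22,050 × 8,767 × 2 × 4 = 1,546,498,800 bytes.
Track C: 62,500 × 8,767 × 3 × 2 = 3,287,625,000 bytes.
Track D: 16,000 × 8,767 × 3 × 8 = 3,366,528,000 bytes.
Total = 8,621,467,800 bytes = 8621.47 MB.

8621.47 MB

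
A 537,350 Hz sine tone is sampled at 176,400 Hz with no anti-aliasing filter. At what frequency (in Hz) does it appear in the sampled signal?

8,150 Hz

Nyquist = 176,400/2 = 88,200 Hz; 537,350 Hz exceeds it.
Alias = |537,350 − 3×176,400| = |537,350 − 529,200| = 8,150 Hz.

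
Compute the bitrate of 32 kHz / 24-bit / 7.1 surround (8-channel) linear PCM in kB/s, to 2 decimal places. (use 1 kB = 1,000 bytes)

Bit rate = 32,000 × 24 × 8 = 6,144,000 bits/s.
6,144,000 / 8 = 768,000 B/s = 768.00 kB/s.

768.00 kB/s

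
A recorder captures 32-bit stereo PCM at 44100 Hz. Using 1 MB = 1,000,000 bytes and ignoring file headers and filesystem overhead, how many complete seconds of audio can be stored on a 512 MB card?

1,451 seconds

Uncompressed byte rate = 44,100 × 4 × 2 = 352,800 bytes/s.
Capacity = 512 × 1,000,000 = 512,000,000 bytes.
512,000,000 / 352,800 ≈ 1451.25 s → 1,451 seconds.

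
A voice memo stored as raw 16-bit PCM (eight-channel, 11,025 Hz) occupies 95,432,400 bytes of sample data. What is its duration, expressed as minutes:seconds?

Byte rate = 11,025 × 2 × 8 = 176,400 bytes/s.
Duration = 95,432,400 / 176,400 = 541 s.
541 s = 9:01.

9:01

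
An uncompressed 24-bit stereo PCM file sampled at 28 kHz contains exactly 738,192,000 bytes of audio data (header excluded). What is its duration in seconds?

4,394 seconds

Byte rate = 28,000 × 3 × 2 = 168,000 bytes/s.
Duration = 738,192,000 / 168,000 = 4,394 s.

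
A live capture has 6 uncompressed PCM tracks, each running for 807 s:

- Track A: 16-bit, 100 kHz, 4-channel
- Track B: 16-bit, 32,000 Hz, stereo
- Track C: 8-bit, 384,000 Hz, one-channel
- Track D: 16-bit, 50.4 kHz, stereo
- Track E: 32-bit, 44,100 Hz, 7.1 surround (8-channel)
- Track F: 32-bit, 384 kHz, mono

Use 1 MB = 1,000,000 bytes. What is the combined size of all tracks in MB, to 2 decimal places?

3599.87 MB

Track A: 100,000 × 807 × 2 × 4 = 645,600,000 bytes.
Track B: 32,000 × 807 × 2 × 2 = 103,296,000 bytes.
Track C: 384,000 × 807 × 1 × 1 = 309,888,000 bytes.
Track D: 50,400 × 807 × 2 × 2 = 162,691,200 bytes.
Track E: 44,100 × 807 × 4 × 8 = 1,138,838,400 bytes.
Track F: 384,000 × 807 × 4 × 1 = 1,239,552,000 bytes.
Total = 3,599,865,600 bytes = 3599.87 MB.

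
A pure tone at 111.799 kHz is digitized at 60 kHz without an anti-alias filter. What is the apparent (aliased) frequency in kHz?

8.201 kHz

Nyquist = 60,000/2 = 30,000 Hz; 111,799 Hz exceeds it.
Alias = |111,799 − 2×60,000| = |111,799 − 120,000| = 8,201 Hz = 8.201 kHz.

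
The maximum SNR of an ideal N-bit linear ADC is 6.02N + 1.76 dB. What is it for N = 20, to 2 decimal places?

6.02 × 20 + 1.76 = 122.16 dB.

122.16 dB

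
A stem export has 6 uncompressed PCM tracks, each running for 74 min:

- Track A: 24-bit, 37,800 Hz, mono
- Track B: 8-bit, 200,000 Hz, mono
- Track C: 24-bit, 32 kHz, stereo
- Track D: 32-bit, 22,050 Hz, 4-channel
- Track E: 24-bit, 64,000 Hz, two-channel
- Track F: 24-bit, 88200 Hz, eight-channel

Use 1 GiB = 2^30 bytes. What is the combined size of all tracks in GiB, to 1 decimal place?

13.9 GiB

74 min = 4,440 s.
Track A: 37,800 × 4,440 × 3 × 1 = 503,496,000 bytes.
Track B: 200,000 × 4,440 × 1 × 1 = 888,000,000 bytes.
Track C: 32,000 × 4,440 × 3 × 2 = 852,480,000 bytes.
Track D: 22,050 × 4,440 × 4 × 4 = 1,566,432,000 bytes.
Track E: 64,000 × 4,440 × 3 × 2 = 1,704,960,000 bytes.
Track F: 88,200 × 4,440 × 3 × 8 = 9,398,592,000 bytes.
Total = 14,913,960,000 bytes = 13.9 GiB.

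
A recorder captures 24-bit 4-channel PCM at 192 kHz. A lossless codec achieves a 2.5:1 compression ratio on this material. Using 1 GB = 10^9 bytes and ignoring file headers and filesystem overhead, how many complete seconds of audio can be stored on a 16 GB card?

17,361 seconds

Uncompressed byte rate = 192,000 × 3 × 4 = 2,304,000 bytes/s.
After 2.5:1 compression, effective rate ≈ 921600 bytes/s.
Capacity = 16 × 1,000,000,000 = 16,000,000,000 bytes.
16,000,000,000 / effective rate ≈ 17361.11 s → 17,361 seconds.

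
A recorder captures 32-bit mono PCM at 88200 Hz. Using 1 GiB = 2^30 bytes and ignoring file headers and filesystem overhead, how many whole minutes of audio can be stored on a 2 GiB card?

Uncompressed byte rate = 88,200 × 4 × 1 = 352,800 bytes/s.
Capacity = 2 × 1,073,741,824 = 2,147,483,648 bytes.
2,147,483,648 / 352,800 ≈ 6086.97 s → 101 minutes.

101 minutes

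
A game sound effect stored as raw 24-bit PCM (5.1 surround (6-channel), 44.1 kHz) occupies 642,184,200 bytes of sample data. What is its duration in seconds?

Byte rate = 44,100 × 3 × 6 = 793,800 bytes/s.
Duration = 642,184,200 / 793,800 = 809 s.

809 seconds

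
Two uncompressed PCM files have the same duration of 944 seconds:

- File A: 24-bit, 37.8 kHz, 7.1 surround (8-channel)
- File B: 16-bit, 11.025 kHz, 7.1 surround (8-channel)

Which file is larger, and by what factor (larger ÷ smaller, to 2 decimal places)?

File A: 37,800 × 3 × 8 = 907,200 bytes/s.
File B: 11,025 × 2 × 8 = 176,400 bytes/s.
File A is larger; ratio = 856,396,800 / 166,521,600 = 5.14.

File A, by a factor of 5.14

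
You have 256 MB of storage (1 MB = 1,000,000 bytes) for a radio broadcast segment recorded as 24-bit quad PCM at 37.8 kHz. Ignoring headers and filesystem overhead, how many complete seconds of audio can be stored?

Uncompressed byte rate = 37,800 × 3 × 4 = 453,600 bytes/s.
Capacity = 256 × 1,000,000 = 256,000,000 bytes.
256,000,000 / 453,600 ≈ 564.37 s → 564 seconds.

564 seconds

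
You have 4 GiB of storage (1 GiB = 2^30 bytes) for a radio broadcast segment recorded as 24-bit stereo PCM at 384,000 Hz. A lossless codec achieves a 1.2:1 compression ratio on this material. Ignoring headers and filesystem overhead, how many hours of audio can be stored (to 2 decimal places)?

Uncompressed byte rate = 384,000 × 3 × 2 = 2,304,000 bytes/s.
After 1.2:1 compression, effective rate ≈ 1920000 bytes/s.
Capacity = 4 × 1,073,741,824 = 4,294,967,296 bytes.
4,294,967,296 / effective rate ≈ 2236.96 s → 0.62 hours.

0.62 hours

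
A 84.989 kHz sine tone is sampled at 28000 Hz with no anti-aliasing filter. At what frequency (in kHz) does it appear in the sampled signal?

0.989 kHz

Nyquist = 28,000/2 = 14,000 Hz; 84,989 Hz exceeds it.
Alias = |84,989 − 3×28,000| = |84,989 − 84,000| = 989 Hz = 0.989 kHz.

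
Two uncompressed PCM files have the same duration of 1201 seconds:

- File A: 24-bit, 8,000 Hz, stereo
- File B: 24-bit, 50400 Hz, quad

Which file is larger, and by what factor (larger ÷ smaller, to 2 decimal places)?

File A: 8,000 × 3 × 2 = 48,000 bytes/s.
File B: 50,400 × 3 × 4 = 604,800 bytes/s.
File B is larger; ratio = 726,364,800 / 57,648,000 = 12.60.

File B, by a factor of 12.60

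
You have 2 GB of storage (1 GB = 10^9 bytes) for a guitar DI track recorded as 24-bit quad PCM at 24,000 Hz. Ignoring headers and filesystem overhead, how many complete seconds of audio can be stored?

Uncompressed byte rate = 24,000 × 3 × 4 = 288,000 bytes/s.
Capacity = 2 × 1,000,000,000 = 2,000,000,000 bytes.
2,000,000,000 / 288,000 ≈ 6944.44 s → 6,944 seconds.

6,944 seconds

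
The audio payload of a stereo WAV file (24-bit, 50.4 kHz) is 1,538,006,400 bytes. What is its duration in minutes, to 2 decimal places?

Byte rate = 50,400 × 3 × 2 = 302,400 bytes/s.
Duration = 1,538,006,400 / 302,400 = 5,086 s.
5,086 s / 60 = 84.77 minutes.

84.77 minutes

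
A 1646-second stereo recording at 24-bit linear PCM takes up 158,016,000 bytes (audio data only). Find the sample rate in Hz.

16,000 Hz

Bytes = sample_rate × seconds × bytes_per_sample × channels.
sample_rate = 158,016,000 / (1,646 × 3 × 2) = 158,016,000 / 9,876 = 16,000 Hz.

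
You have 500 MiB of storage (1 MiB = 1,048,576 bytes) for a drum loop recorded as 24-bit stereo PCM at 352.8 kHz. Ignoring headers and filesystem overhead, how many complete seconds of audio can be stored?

Uncompressed byte rate = 352,800 × 3 × 2 = 2,116,800 bytes/s.
Capacity = 500 × 1,048,576 = 524,288,000 bytes.
524,288,000 / 2,116,800 ≈ 247.68 s → 247 seconds.

247 seconds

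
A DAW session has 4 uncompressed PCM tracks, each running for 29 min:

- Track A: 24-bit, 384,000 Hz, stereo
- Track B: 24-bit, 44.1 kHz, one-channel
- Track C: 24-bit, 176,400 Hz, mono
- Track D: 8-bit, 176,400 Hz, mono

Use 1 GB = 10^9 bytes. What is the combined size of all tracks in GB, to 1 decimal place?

29 min = 1,740 s.
Track A: 384,000 × 1,740 × 3 × 2 = 4,008,960,000 bytes.
Track B: 44,100 × 1,740 × 3 × 1 = 230,202,000 bytes.
Track C: 176,400 × 1,740 × 3 × 1 = 920,808,000 bytes.
Track D: 176,400 × 1,740 × 1 × 1 = 306,936,000 bytes.
Total = 5,466,906,000 bytes = 5.5 GB.

5.5 GB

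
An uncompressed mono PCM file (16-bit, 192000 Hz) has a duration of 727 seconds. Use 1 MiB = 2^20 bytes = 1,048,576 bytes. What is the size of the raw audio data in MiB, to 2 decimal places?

Bytes = 192,000 samples/s × 727 s × 2 bytes/sample × 1 ch = 279,168,000 bytes.
279,168,000 / 1,048,576 = 266.24 MiB.

266.24 MiB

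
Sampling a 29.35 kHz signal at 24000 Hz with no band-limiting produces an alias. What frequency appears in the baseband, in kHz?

Nyquist = 24,000/2 = 12,000 Hz; 29,350 Hz exceeds it.
Alias = |29,350 − 1×24,000| = |29,350 − 24,000| = 5,350 Hz = 5.35 kHz.

5.35 kHz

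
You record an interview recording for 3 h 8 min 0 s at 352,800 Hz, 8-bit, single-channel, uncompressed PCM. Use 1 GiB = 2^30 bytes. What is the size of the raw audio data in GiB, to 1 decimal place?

3.7 GiB

Duration = 3 h 8 min 0 s = 11,280 s.
Bytes = 352,800 samples/s × 11,280 s × 1 bytes/sample × 1 ch = 3,979,584,000 bytes.
3,979,584,000 / 1,073,741,824 = 3.7 GiB.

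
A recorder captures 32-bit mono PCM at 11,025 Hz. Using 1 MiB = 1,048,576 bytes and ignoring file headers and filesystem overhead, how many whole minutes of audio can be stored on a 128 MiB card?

50 minutes

Uncompressed byte rate = 11,025 × 4 × 1 = 44,100 bytes/s.
Capacity = 128 × 1,048,576 = 134,217,728 bytes.
134,217,728 / 44,100 ≈ 3043.49 s → 50 minutes.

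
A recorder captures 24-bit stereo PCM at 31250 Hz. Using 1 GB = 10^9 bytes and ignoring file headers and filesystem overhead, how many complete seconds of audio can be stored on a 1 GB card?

Uncompressed byte rate = 31,250 × 3 × 2 = 187,500 bytes/s.
Capacity = 1 × 1,000,000,000 = 1,000,000,000 bytes.
1,000,000,000 / 187,500 ≈ 5333.33 s → 5,333 seconds.

5,333 seconds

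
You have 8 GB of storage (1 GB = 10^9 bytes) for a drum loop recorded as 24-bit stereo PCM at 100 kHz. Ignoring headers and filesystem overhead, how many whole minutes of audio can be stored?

Uncompressed byte rate = 100,000 × 3 × 2 = 600,000 bytes/s.
Capacity = 8 × 1,000,000,000 = 8,000,000,000 bytes.
8,000,000,000 / 600,000 ≈ 13333.33 s → 222 minutes.

222 minutes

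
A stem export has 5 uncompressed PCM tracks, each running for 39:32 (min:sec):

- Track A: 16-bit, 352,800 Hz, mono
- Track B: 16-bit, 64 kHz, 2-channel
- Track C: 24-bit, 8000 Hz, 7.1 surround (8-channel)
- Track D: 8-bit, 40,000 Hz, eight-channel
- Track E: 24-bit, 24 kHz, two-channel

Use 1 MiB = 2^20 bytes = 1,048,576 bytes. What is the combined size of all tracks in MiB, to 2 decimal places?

3659.20 MiB

39:32 (min:sec) = 2,372 s.
Track A: 352,800 × 2,372 × 2 × 1 = 1,673,683,200 bytes.
Track B: 64,000 × 2,372 × 2 × 2 = 607,232,000 bytes.
Track C: 8,000 × 2,372 × 3 × 8 = 455,424,000 bytes.
Track D: 40,000 × 2,372 × 1 × 8 = 759,040,000 bytes.
Track E: 24,000 × 2,372 × 3 × 2 = 341,568,000 bytes.
Total = 3,836,947,200 bytes = 3659.20 MiB.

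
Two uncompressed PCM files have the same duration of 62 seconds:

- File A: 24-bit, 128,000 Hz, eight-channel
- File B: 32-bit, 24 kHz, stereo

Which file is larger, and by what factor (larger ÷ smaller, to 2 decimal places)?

File A, by a factor of 16.00

File A: 128,000 × 3 × 8 = 3,072,000 bytes/s.
File B: 24,000 × 4 × 2 = 192,000 bytes/s.
File A is larger; ratio = 190,464,000 / 11,904,000 = 16.00.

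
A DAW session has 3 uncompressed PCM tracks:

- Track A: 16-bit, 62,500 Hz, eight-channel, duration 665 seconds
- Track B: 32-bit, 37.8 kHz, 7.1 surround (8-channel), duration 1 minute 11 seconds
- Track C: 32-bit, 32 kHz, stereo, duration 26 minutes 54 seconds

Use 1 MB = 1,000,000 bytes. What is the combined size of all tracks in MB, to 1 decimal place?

Track A: 62,500 × 665 × 2 × 8 = 665,000,000 bytes.
Track B: 1 minute 11 seconds = 71 s; 37,800 × 71 × 4 × 8 = 85,881,600 bytes.
Track C: 26 minutes 54 seconds = 1,614 s; 32,000 × 1,614 × 4 × 2 = 413,184,000 bytes.
Total = 1,164,065,600 bytes = 1164.1 MB.

1164.1 MB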